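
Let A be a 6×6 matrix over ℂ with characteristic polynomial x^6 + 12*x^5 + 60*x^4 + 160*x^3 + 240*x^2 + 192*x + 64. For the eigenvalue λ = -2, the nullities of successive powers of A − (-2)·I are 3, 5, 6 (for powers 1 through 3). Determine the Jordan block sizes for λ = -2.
Block sizes for λ = -2: [3, 2, 1]

From the dimensions of kernels of powers, the number of Jordan blocks of size at least j is d_j − d_{j−1} where d_j = dim ker(N^j) (with d_0 = 0). Computing the differences gives [3, 2, 1].
The number of blocks of size exactly k is (#blocks of size ≥ k) − (#blocks of size ≥ k + 1), so the partition is: 1 block(s) of size 1, 1 block(s) of size 2, 1 block(s) of size 3.
In nonincreasing order the block sizes are [3, 2, 1].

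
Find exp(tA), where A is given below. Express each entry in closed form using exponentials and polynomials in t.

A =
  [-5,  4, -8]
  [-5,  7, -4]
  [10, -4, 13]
e^{tA} =
  [-10*t*exp(5*t) + exp(5*t), 4*t*exp(5*t), -8*t*exp(5*t)]
  [-5*t*exp(5*t), 2*t*exp(5*t) + exp(5*t), -4*t*exp(5*t)]
  [10*t*exp(5*t), -4*t*exp(5*t), 8*t*exp(5*t) + exp(5*t)]

Strategy: write A = P · J · P⁻¹ where J is a Jordan canonical form, so e^{tA} = P · e^{tJ} · P⁻¹, and e^{tJ} can be computed block-by-block.

A has Jordan form
J =
  [5, 1, 0]
  [0, 5, 0]
  [0, 0, 5]
(up to reordering of blocks).

Per-block formulas:
  For a 1×1 block at λ = 5: exp(t · [5]) = [e^(5t)].
  For a 2×2 Jordan block J_2(5): exp(t · J_2(5)) = e^(5t)·(I + t·N), where N is the 2×2 nilpotent shift.

After assembling e^{tJ} and conjugating by P, we get:

e^{tA} =
  [-10*t*exp(5*t) + exp(5*t), 4*t*exp(5*t), -8*t*exp(5*t)]
  [-5*t*exp(5*t), 2*t*exp(5*t) + exp(5*t), -4*t*exp(5*t)]
  [10*t*exp(5*t), -4*t*exp(5*t), 8*t*exp(5*t) + exp(5*t)]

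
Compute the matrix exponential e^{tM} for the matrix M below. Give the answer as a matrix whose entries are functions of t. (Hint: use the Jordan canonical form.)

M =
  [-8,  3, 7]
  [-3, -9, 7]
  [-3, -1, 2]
e^{tM} =
  [-21*t^2*exp(-5*t)/2 - 3*t*exp(-5*t) + exp(-5*t), -14*t^2*exp(-5*t) + 3*t*exp(-5*t), 49*t^2*exp(-5*t)/2 + 7*t*exp(-5*t)]
  [-3*t*exp(-5*t), -4*t*exp(-5*t) + exp(-5*t), 7*t*exp(-5*t)]
  [-9*t^2*exp(-5*t)/2 - 3*t*exp(-5*t), -6*t^2*exp(-5*t) - t*exp(-5*t), 21*t^2*exp(-5*t)/2 + 7*t*exp(-5*t) + exp(-5*t)]

Strategy: write M = P · J · P⁻¹ where J is a Jordan canonical form, so e^{tM} = P · e^{tJ} · P⁻¹, and e^{tJ} can be computed block-by-block.

M has Jordan form
J =
  [-5,  1,  0]
  [ 0, -5,  1]
  [ 0,  0, -5]
(up to reordering of blocks).

Per-block formulas:
  For a 3×3 Jordan block J_3(-5): exp(t · J_3(-5)) = e^(-5t)·(I + t·N + (t^2/2)·N^2), where N is the 3×3 nilpotent shift.

After assembling e^{tJ} and conjugating by P, we get:

e^{tM} =
  [-21*t^2*exp(-5*t)/2 - 3*t*exp(-5*t) + exp(-5*t), -14*t^2*exp(-5*t) + 3*t*exp(-5*t), 49*t^2*exp(-5*t)/2 + 7*t*exp(-5*t)]
  [-3*t*exp(-5*t), -4*t*exp(-5*t) + exp(-5*t), 7*t*exp(-5*t)]
  [-9*t^2*exp(-5*t)/2 - 3*t*exp(-5*t), -6*t^2*exp(-5*t) - t*exp(-5*t), 21*t^2*exp(-5*t)/2 + 7*t*exp(-5*t) + exp(-5*t)]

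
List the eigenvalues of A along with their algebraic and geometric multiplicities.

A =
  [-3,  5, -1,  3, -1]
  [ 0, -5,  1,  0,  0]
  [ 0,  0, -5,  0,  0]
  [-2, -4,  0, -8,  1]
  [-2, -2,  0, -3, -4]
λ = -5: alg = 5, geom = 2

Step 1 — factor the characteristic polynomial to read off the algebraic multiplicities:
  χ_A(x) = (x + 5)^5

Step 2 — compute geometric multiplicities via the rank-nullity identity g(λ) = n − rank(A − λI):
  rank(A − (-5)·I) = 3, so dim ker(A − (-5)·I) = n − 3 = 2

Summary:
  λ = -5: algebraic multiplicity = 5, geometric multiplicity = 2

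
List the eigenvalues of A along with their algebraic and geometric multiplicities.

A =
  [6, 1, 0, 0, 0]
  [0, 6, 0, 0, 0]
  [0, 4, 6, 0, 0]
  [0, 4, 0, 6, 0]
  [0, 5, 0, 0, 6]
λ = 6: alg = 5, geom = 4

Step 1 — factor the characteristic polynomial to read off the algebraic multiplicities:
  χ_A(x) = (x - 6)^5

Step 2 — compute geometric multiplicities via the rank-nullity identity g(λ) = n − rank(A − λI):
  rank(A − (6)·I) = 1, so dim ker(A − (6)·I) = n − 1 = 4

Summary:
  λ = 6: algebraic multiplicity = 5, geometric multiplicity = 4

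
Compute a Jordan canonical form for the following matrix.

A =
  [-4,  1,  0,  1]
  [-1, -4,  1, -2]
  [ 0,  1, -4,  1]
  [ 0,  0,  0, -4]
J_3(-4) ⊕ J_1(-4)

The characteristic polynomial is
  det(x·I − A) = x^4 + 16*x^3 + 96*x^2 + 256*x + 256 = (x + 4)^4

Eigenvalues and multiplicities (the geometric multiplicity of λ is n − rank(A − λI), which equals the number of Jordan blocks for λ):
  λ = -4: algebraic multiplicity = 4, geometric multiplicity = 2

Determining the block sizes for each eigenvalue:
  λ = -4: with am = 4 and gm = 2, the partition is not yet determined (e.g. several partitions of 4 into 2 parts exist). Let N = A − (-4)·I. Computing rank(N^1) = 2, rank(N^2) = 1, rank(N^3) = 0; the number of blocks of size ≥ j is rank(N^{j−1}) − rank(N^j), giving [2, 1, 1]. So we have 1 block(s) of size 3, 1 block(s) of size 1 → block sizes [3, 1]

Assembling the blocks gives a Jordan form
J =
  [-4,  1,  0,  0]
  [ 0, -4,  1,  0]
  [ 0,  0, -4,  0]
  [ 0,  0,  0, -4]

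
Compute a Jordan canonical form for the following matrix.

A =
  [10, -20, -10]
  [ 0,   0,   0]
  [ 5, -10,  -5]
J_1(0) ⊕ J_1(0) ⊕ J_1(5)

The characteristic polynomial is
  det(x·I − A) = x^3 - 5*x^2 = x^2*(x - 5)

Eigenvalues and multiplicities (the geometric multiplicity of λ is n − rank(A − λI), which equals the number of Jordan blocks for λ):
  λ = 0: algebraic multiplicity = 2, geometric multiplicity = 2
  λ = 5: algebraic multiplicity = 1, geometric multiplicity = 1

Determining the block sizes for each eigenvalue:
  λ = 0: gm = am = 2, so every block has size 1 → block sizes [1, 1]
  λ = 5: one block (gm = 1), so the single block has size am = 1 → block sizes [1]

Assembling the blocks gives a Jordan form
J =
  [0, 0, 0]
  [0, 0, 0]
  [0, 0, 5]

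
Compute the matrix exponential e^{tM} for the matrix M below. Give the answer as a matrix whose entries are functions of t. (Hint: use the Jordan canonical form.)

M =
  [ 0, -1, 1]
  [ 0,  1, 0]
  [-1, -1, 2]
e^{tM} =
  [-t*exp(t) + exp(t), -t*exp(t), t*exp(t)]
  [0, exp(t), 0]
  [-t*exp(t), -t*exp(t), t*exp(t) + exp(t)]

Strategy: write M = P · J · P⁻¹ where J is a Jordan canonical form, so e^{tM} = P · e^{tJ} · P⁻¹, and e^{tJ} can be computed block-by-block.

M has Jordan form
J =
  [1, 1, 0]
  [0, 1, 0]
  [0, 0, 1]
(up to reordering of blocks).

Per-block formulas:
  For a 2×2 Jordan block J_2(1): exp(t · J_2(1)) = e^(1t)·(I + t·N), where N is the 2×2 nilpotent shift.
  For a 1×1 block at λ = 1: exp(t · [1]) = [e^(1t)].

After assembling e^{tJ} and conjugating by P, we get:

e^{tM} =
  [-t*exp(t) + exp(t), -t*exp(t), t*exp(t)]
  [0, exp(t), 0]
  [-t*exp(t), -t*exp(t), t*exp(t) + exp(t)]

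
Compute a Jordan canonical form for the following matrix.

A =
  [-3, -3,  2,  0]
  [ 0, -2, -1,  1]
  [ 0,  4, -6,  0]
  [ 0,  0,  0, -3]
J_2(-4) ⊕ J_2(-3)

The characteristic polynomial is
  det(x·I − A) = x^4 + 14*x^3 + 73*x^2 + 168*x + 144 = (x + 3)^2*(x + 4)^2

Eigenvalues and multiplicities (the geometric multiplicity of λ is n − rank(A − λI), which equals the number of Jordan blocks for λ):
  λ = -4: algebraic multiplicity = 2, geometric multiplicity = 1
  λ = -3: algebraic multiplicity = 2, geometric multiplicity = 1

Determining the block sizes for each eigenvalue:
  λ = -4: one block (gm = 1), so the single block has size am = 2 → block sizes [2]
  λ = -3: one block (gm = 1), so the single block has size am = 2 → block sizes [2]

Assembling the blocks gives a Jordan form
J =
  [-4,  1,  0,  0]
  [ 0, -4,  0,  0]
  [ 0,  0, -3,  1]
  [ 0,  0,  0, -3]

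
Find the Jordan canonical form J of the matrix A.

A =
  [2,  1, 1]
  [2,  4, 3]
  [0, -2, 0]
J_3(2)

The characteristic polynomial is
  det(x·I − A) = x^3 - 6*x^2 + 12*x - 8 = (x - 2)^3

Eigenvalues and multiplicities (the geometric multiplicity of λ is n − rank(A − λI), which equals the number of Jordan blocks for λ):
  λ = 2: algebraic multiplicity = 3, geometric multiplicity = 1

Determining the block sizes for each eigenvalue:
  λ = 2: one block (gm = 1), so the single block has size am = 3 → block sizes [3]

Assembling the blocks gives a Jordan form
J =
  [2, 1, 0]
  [0, 2, 1]
  [0, 0, 2]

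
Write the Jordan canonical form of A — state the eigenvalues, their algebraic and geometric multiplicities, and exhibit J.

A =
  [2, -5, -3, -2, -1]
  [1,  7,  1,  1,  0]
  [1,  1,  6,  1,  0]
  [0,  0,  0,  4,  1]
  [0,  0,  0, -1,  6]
J_3(5) ⊕ J_2(5)

The characteristic polynomial is
  det(x·I − A) = x^5 - 25*x^4 + 250*x^3 - 1250*x^2 + 3125*x - 3125 = (x - 5)^5

Eigenvalues and multiplicities (the geometric multiplicity of λ is n − rank(A − λI), which equals the number of Jordan blocks for λ):
  λ = 5: algebraic multiplicity = 5, geometric multiplicity = 2

Determining the block sizes for each eigenvalue:
  λ = 5: with am = 5 and gm = 2, the partition is not yet determined (e.g. several partitions of 5 into 2 parts exist). Let N = A − (5)·I. Computing rank(N^1) = 3, rank(N^2) = 1, rank(N^3) = 0; the number of blocks of size ≥ j is rank(N^{j−1}) − rank(N^j), giving [2, 2, 1]. So we have 1 block(s) of size 3, 1 block(s) of size 2 → block sizes [3, 2]

Assembling the blocks gives a Jordan form
J =
  [5, 1, 0, 0, 0]
  [0, 5, 1, 0, 0]
  [0, 0, 5, 0, 0]
  [0, 0, 0, 5, 1]
  [0, 0, 0, 0, 5]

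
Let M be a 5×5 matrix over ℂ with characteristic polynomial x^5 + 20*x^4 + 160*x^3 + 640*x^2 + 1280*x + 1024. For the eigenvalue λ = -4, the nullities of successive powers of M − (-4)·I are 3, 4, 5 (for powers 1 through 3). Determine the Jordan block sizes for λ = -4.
Block sizes for λ = -4: [3, 1, 1]

From the dimensions of kernels of powers, the number of Jordan blocks of size at least j is d_j − d_{j−1} where d_j = dim ker(N^j) (with d_0 = 0). Computing the differences gives [3, 1, 1].
The number of blocks of size exactly k is (#blocks of size ≥ k) − (#blocks of size ≥ k + 1), so the partition is: 2 block(s) of size 1, 1 block(s) of size 3.
In nonincreasing order the block sizes are [3, 1, 1].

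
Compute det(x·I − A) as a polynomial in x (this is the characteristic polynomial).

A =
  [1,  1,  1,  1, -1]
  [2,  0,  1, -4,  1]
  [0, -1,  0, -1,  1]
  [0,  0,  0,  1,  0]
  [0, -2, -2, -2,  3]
x^5 - 5*x^4 + 10*x^3 - 10*x^2 + 5*x - 1

Expanding det(x·I − A) (e.g. by cofactor expansion or by noting that A is similar to its Jordan form J, which has the same characteristic polynomial as A) gives
  χ_A(x) = x^5 - 5*x^4 + 10*x^3 - 10*x^2 + 5*x - 1
which factors as (x - 1)^5. The eigenvalues (with algebraic multiplicities) are λ = 1 with multiplicity 5.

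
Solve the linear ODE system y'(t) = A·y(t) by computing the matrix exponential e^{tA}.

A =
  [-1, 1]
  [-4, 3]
e^{tA} =
  [-2*t*exp(t) + exp(t), t*exp(t)]
  [-4*t*exp(t), 2*t*exp(t) + exp(t)]

Strategy: write A = P · J · P⁻¹ where J is a Jordan canonical form, so e^{tA} = P · e^{tJ} · P⁻¹, and e^{tJ} can be computed block-by-block.

A has Jordan form
J =
  [1, 1]
  [0, 1]
(up to reordering of blocks).

Per-block formulas:
  For a 2×2 Jordan block J_2(1): exp(t · J_2(1)) = e^(1t)·(I + t·N), where N is the 2×2 nilpotent shift.

After assembling e^{tJ} and conjugating by P, we get:

e^{tA} =
  [-2*t*exp(t) + exp(t), t*exp(t)]
  [-4*t*exp(t), 2*t*exp(t) + exp(t)]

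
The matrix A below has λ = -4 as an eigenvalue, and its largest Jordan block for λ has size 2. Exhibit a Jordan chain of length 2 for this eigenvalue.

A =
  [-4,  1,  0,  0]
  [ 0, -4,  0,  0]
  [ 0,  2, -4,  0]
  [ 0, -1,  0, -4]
A Jordan chain for λ = -4 of length 2:
v_1 = (1, 0, 2, -1)ᵀ
v_2 = (0, 1, 0, 0)ᵀ

Let N = A − (-4)·I. We want v_2 with N^2 v_2 = 0 but N^1 v_2 ≠ 0; then v_{j-1} := N · v_j for j = 2, …, 2.

Pick v_2 = (0, 1, 0, 0)ᵀ.
Then v_1 = N · v_2 = (1, 0, 2, -1)ᵀ.

Sanity check: (A − (-4)·I) v_1 = (0, 0, 0, 0)ᵀ = 0. ✓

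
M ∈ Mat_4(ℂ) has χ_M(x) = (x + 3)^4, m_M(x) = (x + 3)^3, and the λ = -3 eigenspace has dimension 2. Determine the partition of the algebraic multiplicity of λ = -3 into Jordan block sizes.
Block sizes for λ = -3: [3, 1]

Step 1 — from the characteristic polynomial, algebraic multiplicity of λ = -3 is 4. From dim ker(M − (-3)·I) = 2, there are exactly 2 Jordan blocks for λ = -3.
Step 2 — from the minimal polynomial, the factor (x + 3)^3 tells us the largest block for λ = -3 has size 3.
Step 3 — with total size 4, 2 blocks, and largest block 3, the block sizes (in nonincreasing order) are [3, 1].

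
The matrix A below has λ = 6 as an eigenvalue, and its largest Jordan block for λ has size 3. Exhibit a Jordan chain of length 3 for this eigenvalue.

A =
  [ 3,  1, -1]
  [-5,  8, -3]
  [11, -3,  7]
A Jordan chain for λ = 6 of length 3:
v_1 = (-7, -28, -7)ᵀ
v_2 = (-3, -5, 11)ᵀ
v_3 = (1, 0, 0)ᵀ

Let N = A − (6)·I. We want v_3 with N^3 v_3 = 0 but N^2 v_3 ≠ 0; then v_{j-1} := N · v_j for j = 3, …, 2.

Pick v_3 = (1, 0, 0)ᵀ.
Then v_2 = N · v_3 = (-3, -5, 11)ᵀ.
Then v_1 = N · v_2 = (-7, -28, -7)ᵀ.

Sanity check: (A − (6)·I) v_1 = (0, 0, 0)ᵀ = 0. ✓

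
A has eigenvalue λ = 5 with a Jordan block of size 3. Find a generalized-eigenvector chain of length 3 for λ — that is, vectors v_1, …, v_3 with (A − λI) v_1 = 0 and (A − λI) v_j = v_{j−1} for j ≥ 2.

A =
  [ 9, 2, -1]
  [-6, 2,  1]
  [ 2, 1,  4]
A Jordan chain for λ = 5 of length 3:
v_1 = (2, -4, 0)ᵀ
v_2 = (4, -6, 2)ᵀ
v_3 = (1, 0, 0)ᵀ

Let N = A − (5)·I. We want v_3 with N^3 v_3 = 0 but N^2 v_3 ≠ 0; then v_{j-1} := N · v_j for j = 3, …, 2.

Pick v_3 = (1, 0, 0)ᵀ.
Then v_2 = N · v_3 = (4, -6, 2)ᵀ.
Then v_1 = N · v_2 = (2, -4, 0)ᵀ.

Sanity check: (A − (5)·I) v_1 = (0, 0, 0)ᵀ = 0. ✓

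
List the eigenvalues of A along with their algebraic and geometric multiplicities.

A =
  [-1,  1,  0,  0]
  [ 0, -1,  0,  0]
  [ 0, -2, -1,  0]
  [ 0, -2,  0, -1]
λ = -1: alg = 4, geom = 3

Step 1 — factor the characteristic polynomial to read off the algebraic multiplicities:
  χ_A(x) = (x + 1)^4

Step 2 — compute geometric multiplicities via the rank-nullity identity g(λ) = n − rank(A − λI):
  rank(A − (-1)·I) = 1, so dim ker(A − (-1)·I) = n − 1 = 3

Summary:
  λ = -1: algebraic multiplicity = 4, geometric multiplicity = 3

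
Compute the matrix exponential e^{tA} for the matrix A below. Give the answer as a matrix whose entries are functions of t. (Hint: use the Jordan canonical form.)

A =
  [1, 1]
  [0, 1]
e^{tA} =
  [exp(t), t*exp(t)]
  [0, exp(t)]

Strategy: write A = P · J · P⁻¹ where J is a Jordan canonical form, so e^{tA} = P · e^{tJ} · P⁻¹, and e^{tJ} can be computed block-by-block.

A has Jordan form
J =
  [1, 1]
  [0, 1]
(up to reordering of blocks).

Per-block formulas:
  For a 2×2 Jordan block J_2(1): exp(t · J_2(1)) = e^(1t)·(I + t·N), where N is the 2×2 nilpotent shift.

After assembling e^{tJ} and conjugating by P, we get:

e^{tA} =
  [exp(t), t*exp(t)]
  [0, exp(t)]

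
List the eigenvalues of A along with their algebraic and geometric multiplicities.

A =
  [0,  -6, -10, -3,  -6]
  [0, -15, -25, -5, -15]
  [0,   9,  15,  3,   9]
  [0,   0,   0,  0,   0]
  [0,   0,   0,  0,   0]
λ = 0: alg = 5, geom = 3

Step 1 — factor the characteristic polynomial to read off the algebraic multiplicities:
  χ_A(x) = x^5

Step 2 — compute geometric multiplicities via the rank-nullity identity g(λ) = n − rank(A − λI):
  rank(A − (0)·I) = 2, so dim ker(A − (0)·I) = n − 2 = 3

Summary:
  λ = 0: algebraic multiplicity = 5, geometric multiplicity = 3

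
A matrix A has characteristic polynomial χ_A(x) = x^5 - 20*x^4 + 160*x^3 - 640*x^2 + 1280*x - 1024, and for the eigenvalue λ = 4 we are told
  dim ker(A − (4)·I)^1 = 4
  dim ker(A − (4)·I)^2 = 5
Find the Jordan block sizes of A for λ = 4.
Block sizes for λ = 4: [2, 1, 1, 1]

From the dimensions of kernels of powers, the number of Jordan blocks of size at least j is d_j − d_{j−1} where d_j = dim ker(N^j) (with d_0 = 0). Computing the differences gives [4, 1].
The number of blocks of size exactly k is (#blocks of size ≥ k) − (#blocks of size ≥ k + 1), so the partition is: 3 block(s) of size 1, 1 block(s) of size 2.
In nonincreasing order the block sizes are [2, 1, 1, 1].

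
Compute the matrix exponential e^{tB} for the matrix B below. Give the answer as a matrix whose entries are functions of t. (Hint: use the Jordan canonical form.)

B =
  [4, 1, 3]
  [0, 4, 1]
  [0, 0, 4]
e^{tB} =
  [exp(4*t), t*exp(4*t), t^2*exp(4*t)/2 + 3*t*exp(4*t)]
  [0, exp(4*t), t*exp(4*t)]
  [0, 0, exp(4*t)]

Strategy: write B = P · J · P⁻¹ where J is a Jordan canonical form, so e^{tB} = P · e^{tJ} · P⁻¹, and e^{tJ} can be computed block-by-block.

B has Jordan form
J =
  [4, 1, 0]
  [0, 4, 1]
  [0, 0, 4]
(up to reordering of blocks).

Per-block formulas:
  For a 3×3 Jordan block J_3(4): exp(t · J_3(4)) = e^(4t)·(I + t·N + (t^2/2)·N^2), where N is the 3×3 nilpotent shift.

After assembling e^{tJ} and conjugating by P, we get:

e^{tB} =
  [exp(4*t), t*exp(4*t), t^2*exp(4*t)/2 + 3*t*exp(4*t)]
  [0, exp(4*t), t*exp(4*t)]
  [0, 0, exp(4*t)]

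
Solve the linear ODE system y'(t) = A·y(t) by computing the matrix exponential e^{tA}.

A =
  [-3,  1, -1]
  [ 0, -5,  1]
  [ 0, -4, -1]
e^{tA} =
  [exp(-3*t), t^2*exp(-3*t) + t*exp(-3*t), -t^2*exp(-3*t)/2 - t*exp(-3*t)]
  [0, -2*t*exp(-3*t) + exp(-3*t), t*exp(-3*t)]
  [0, -4*t*exp(-3*t), 2*t*exp(-3*t) + exp(-3*t)]

Strategy: write A = P · J · P⁻¹ where J is a Jordan canonical form, so e^{tA} = P · e^{tJ} · P⁻¹, and e^{tJ} can be computed block-by-block.

A has Jordan form
J =
  [-3,  1,  0]
  [ 0, -3,  1]
  [ 0,  0, -3]
(up to reordering of blocks).

Per-block formulas:
  For a 3×3 Jordan block J_3(-3): exp(t · J_3(-3)) = e^(-3t)·(I + t·N + (t^2/2)·N^2), where N is the 3×3 nilpotent shift.

After assembling e^{tJ} and conjugating by P, we get:

e^{tA} =
  [exp(-3*t), t^2*exp(-3*t) + t*exp(-3*t), -t^2*exp(-3*t)/2 - t*exp(-3*t)]
  [0, -2*t*exp(-3*t) + exp(-3*t), t*exp(-3*t)]
  [0, -4*t*exp(-3*t), 2*t*exp(-3*t) + exp(-3*t)]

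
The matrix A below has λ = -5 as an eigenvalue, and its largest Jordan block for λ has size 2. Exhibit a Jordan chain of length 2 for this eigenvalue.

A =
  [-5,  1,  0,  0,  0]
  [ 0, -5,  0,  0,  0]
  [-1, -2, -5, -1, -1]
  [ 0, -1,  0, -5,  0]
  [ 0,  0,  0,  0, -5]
A Jordan chain for λ = -5 of length 2:
v_1 = (0, 0, -1, 0, 0)ᵀ
v_2 = (1, 0, 0, 0, 0)ᵀ

Let N = A − (-5)·I. We want v_2 with N^2 v_2 = 0 but N^1 v_2 ≠ 0; then v_{j-1} := N · v_j for j = 2, …, 2.

Pick v_2 = (1, 0, 0, 0, 0)ᵀ.
Then v_1 = N · v_2 = (0, 0, -1, 0, 0)ᵀ.

Sanity check: (A − (-5)·I) v_1 = (0, 0, 0, 0, 0)ᵀ = 0. ✓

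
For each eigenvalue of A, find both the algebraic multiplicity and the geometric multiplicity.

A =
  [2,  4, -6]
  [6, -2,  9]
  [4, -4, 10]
λ = 2: alg = 1, geom = 1; λ = 4: alg = 2, geom = 1

Step 1 — factor the characteristic polynomial to read off the algebraic multiplicities:
  χ_A(x) = (x - 4)^2*(x - 2)

Step 2 — compute geometric multiplicities via the rank-nullity identity g(λ) = n − rank(A − λI):
  rank(A − (2)·I) = 2, so dim ker(A − (2)·I) = n − 2 = 1
  rank(A − (4)·I) = 2, so dim ker(A − (4)·I) = n − 2 = 1

Summary:
  λ = 2: algebraic multiplicity = 1, geometric multiplicity = 1
  λ = 4: algebraic multiplicity = 2, geometric multiplicity = 1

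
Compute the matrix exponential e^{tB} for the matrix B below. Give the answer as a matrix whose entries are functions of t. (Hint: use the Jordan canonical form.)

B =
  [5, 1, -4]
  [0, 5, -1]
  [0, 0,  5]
e^{tB} =
  [exp(5*t), t*exp(5*t), -t^2*exp(5*t)/2 - 4*t*exp(5*t)]
  [0, exp(5*t), -t*exp(5*t)]
  [0, 0, exp(5*t)]

Strategy: write B = P · J · P⁻¹ where J is a Jordan canonical form, so e^{tB} = P · e^{tJ} · P⁻¹, and e^{tJ} can be computed block-by-block.

B has Jordan form
J =
  [5, 1, 0]
  [0, 5, 1]
  [0, 0, 5]
(up to reordering of blocks).

Per-block formulas:
  For a 3×3 Jordan block J_3(5): exp(t · J_3(5)) = e^(5t)·(I + t·N + (t^2/2)·N^2), where N is the 3×3 nilpotent shift.

After assembling e^{tJ} and conjugating by P, we get:

e^{tB} =
  [exp(5*t), t*exp(5*t), -t^2*exp(5*t)/2 - 4*t*exp(5*t)]
  [0, exp(5*t), -t*exp(5*t)]
  [0, 0, exp(5*t)]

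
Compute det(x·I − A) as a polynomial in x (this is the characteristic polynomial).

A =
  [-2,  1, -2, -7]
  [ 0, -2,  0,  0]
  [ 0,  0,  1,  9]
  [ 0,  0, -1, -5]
x^4 + 8*x^3 + 24*x^2 + 32*x + 16

Expanding det(x·I − A) (e.g. by cofactor expansion or by noting that A is similar to its Jordan form J, which has the same characteristic polynomial as A) gives
  χ_A(x) = x^4 + 8*x^3 + 24*x^2 + 32*x + 16
which factors as (x + 2)^4. The eigenvalues (with algebraic multiplicities) are λ = -2 with multiplicity 4.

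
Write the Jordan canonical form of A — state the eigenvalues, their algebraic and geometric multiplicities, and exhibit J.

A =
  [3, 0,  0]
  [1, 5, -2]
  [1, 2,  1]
J_2(3) ⊕ J_1(3)

The characteristic polynomial is
  det(x·I − A) = x^3 - 9*x^2 + 27*x - 27 = (x - 3)^3

Eigenvalues and multiplicities (the geometric multiplicity of λ is n − rank(A − λI), which equals the number of Jordan blocks for λ):
  λ = 3: algebraic multiplicity = 3, geometric multiplicity = 2

Determining the block sizes for each eigenvalue:
  λ = 3: 2 blocks summing to 3 forces exactly one block of size 2 and the rest size 1 → block sizes [2, 1]

Assembling the blocks gives a Jordan form
J =
  [3, 1, 0]
  [0, 3, 0]
  [0, 0, 3]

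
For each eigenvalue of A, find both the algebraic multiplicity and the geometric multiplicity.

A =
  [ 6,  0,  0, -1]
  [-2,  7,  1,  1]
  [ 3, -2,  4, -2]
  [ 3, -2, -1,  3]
λ = 5: alg = 4, geom = 2

Step 1 — factor the characteristic polynomial to read off the algebraic multiplicities:
  χ_A(x) = (x - 5)^4

Step 2 — compute geometric multiplicities via the rank-nullity identity g(λ) = n − rank(A − λI):
  rank(A − (5)·I) = 2, so dim ker(A − (5)·I) = n − 2 = 2

Summary:
  λ = 5: algebraic multiplicity = 4, geometric multiplicity = 2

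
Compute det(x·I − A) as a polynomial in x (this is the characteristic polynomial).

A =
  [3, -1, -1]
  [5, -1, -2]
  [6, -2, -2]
x^3

Expanding det(x·I − A) (e.g. by cofactor expansion or by noting that A is similar to its Jordan form J, which has the same characteristic polynomial as A) gives
  χ_A(x) = x^3
which factors as x^3. The eigenvalues (with algebraic multiplicities) are λ = 0 with multiplicity 3.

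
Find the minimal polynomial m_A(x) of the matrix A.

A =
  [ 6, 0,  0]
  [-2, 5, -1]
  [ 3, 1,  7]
x^3 - 18*x^2 + 108*x - 216

The characteristic polynomial is χ_A(x) = (x - 6)^3, so the eigenvalues are known. The minimal polynomial is
  m_A(x) = Π_λ (x − λ)^{k_λ}
where k_λ is the size of the *largest* Jordan block for λ (equivalently, the smallest k with (A − λI)^k v = 0 for every generalised eigenvector v of λ).

  λ = 6: largest Jordan block has size 3, contributing (x − 6)^3

So m_A(x) = (x - 6)^3 = x^3 - 18*x^2 + 108*x - 216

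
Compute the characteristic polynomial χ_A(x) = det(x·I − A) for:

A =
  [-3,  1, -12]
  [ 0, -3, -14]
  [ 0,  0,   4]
x^3 + 2*x^2 - 15*x - 36

Expanding det(x·I − A) (e.g. by cofactor expansion or by noting that A is similar to its Jordan form J, which has the same characteristic polynomial as A) gives
  χ_A(x) = x^3 + 2*x^2 - 15*x - 36
which factors as (x - 4)*(x + 3)^2. The eigenvalues (with algebraic multiplicities) are λ = -3 with multiplicity 2, λ = 4 with multiplicity 1.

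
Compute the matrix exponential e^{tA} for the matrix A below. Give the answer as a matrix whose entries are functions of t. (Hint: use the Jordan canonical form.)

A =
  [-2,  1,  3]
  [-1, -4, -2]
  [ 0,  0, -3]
e^{tA} =
  [t*exp(-3*t) + exp(-3*t), t*exp(-3*t), t^2*exp(-3*t)/2 + 3*t*exp(-3*t)]
  [-t*exp(-3*t), -t*exp(-3*t) + exp(-3*t), -t^2*exp(-3*t)/2 - 2*t*exp(-3*t)]
  [0, 0, exp(-3*t)]

Strategy: write A = P · J · P⁻¹ where J is a Jordan canonical form, so e^{tA} = P · e^{tJ} · P⁻¹, and e^{tJ} can be computed block-by-block.

A has Jordan form
J =
  [-3,  1,  0]
  [ 0, -3,  1]
  [ 0,  0, -3]
(up to reordering of blocks).

Per-block formulas:
  For a 3×3 Jordan block J_3(-3): exp(t · J_3(-3)) = e^(-3t)·(I + t·N + (t^2/2)·N^2), where N is the 3×3 nilpotent shift.

After assembling e^{tJ} and conjugating by P, we get:

e^{tA} =
  [t*exp(-3*t) + exp(-3*t), t*exp(-3*t), t^2*exp(-3*t)/2 + 3*t*exp(-3*t)]
  [-t*exp(-3*t), -t*exp(-3*t) + exp(-3*t), -t^2*exp(-3*t)/2 - 2*t*exp(-3*t)]
  [0, 0, exp(-3*t)]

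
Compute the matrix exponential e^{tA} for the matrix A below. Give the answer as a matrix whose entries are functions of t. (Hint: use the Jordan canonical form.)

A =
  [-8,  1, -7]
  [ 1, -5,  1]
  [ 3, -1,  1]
e^{tA} =
  [-2*t^2*exp(-4*t) - 4*t*exp(-4*t) + exp(-4*t), t^2*exp(-4*t) + t*exp(-4*t), -3*t^2*exp(-4*t) - 7*t*exp(-4*t)]
  [-t^2*exp(-4*t) + t*exp(-4*t), t^2*exp(-4*t)/2 - t*exp(-4*t) + exp(-4*t), -3*t^2*exp(-4*t)/2 + t*exp(-4*t)]
  [t^2*exp(-4*t) + 3*t*exp(-4*t), -t^2*exp(-4*t)/2 - t*exp(-4*t), 3*t^2*exp(-4*t)/2 + 5*t*exp(-4*t) + exp(-4*t)]

Strategy: write A = P · J · P⁻¹ where J is a Jordan canonical form, so e^{tA} = P · e^{tJ} · P⁻¹, and e^{tJ} can be computed block-by-block.

A has Jordan form
J =
  [-4,  1,  0]
  [ 0, -4,  1]
  [ 0,  0, -4]
(up to reordering of blocks).

Per-block formulas:
  For a 3×3 Jordan block J_3(-4): exp(t · J_3(-4)) = e^(-4t)·(I + t·N + (t^2/2)·N^2), where N is the 3×3 nilpotent shift.

After assembling e^{tJ} and conjugating by P, we get:

e^{tA} =
  [-2*t^2*exp(-4*t) - 4*t*exp(-4*t) + exp(-4*t), t^2*exp(-4*t) + t*exp(-4*t), -3*t^2*exp(-4*t) - 7*t*exp(-4*t)]
  [-t^2*exp(-4*t) + t*exp(-4*t), t^2*exp(-4*t)/2 - t*exp(-4*t) + exp(-4*t), -3*t^2*exp(-4*t)/2 + t*exp(-4*t)]
  [t^2*exp(-4*t) + 3*t*exp(-4*t), -t^2*exp(-4*t)/2 - t*exp(-4*t), 3*t^2*exp(-4*t)/2 + 5*t*exp(-4*t) + exp(-4*t)]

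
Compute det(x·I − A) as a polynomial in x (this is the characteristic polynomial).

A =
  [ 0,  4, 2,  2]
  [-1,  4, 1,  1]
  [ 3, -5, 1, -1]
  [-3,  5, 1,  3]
x^4 - 8*x^3 + 24*x^2 - 32*x + 16

Expanding det(x·I − A) (e.g. by cofactor expansion or by noting that A is similar to its Jordan form J, which has the same characteristic polynomial as A) gives
  χ_A(x) = x^4 - 8*x^3 + 24*x^2 - 32*x + 16
which factors as (x - 2)^4. The eigenvalues (with algebraic multiplicities) are λ = 2 with multiplicity 4.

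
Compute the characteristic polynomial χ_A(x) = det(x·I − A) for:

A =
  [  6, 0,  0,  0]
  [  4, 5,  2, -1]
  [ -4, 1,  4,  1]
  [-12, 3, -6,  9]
x^4 - 24*x^3 + 216*x^2 - 864*x + 1296

Expanding det(x·I − A) (e.g. by cofactor expansion or by noting that A is similar to its Jordan form J, which has the same characteristic polynomial as A) gives
  χ_A(x) = x^4 - 24*x^3 + 216*x^2 - 864*x + 1296
which factors as (x - 6)^4. The eigenvalues (with algebraic multiplicities) are λ = 6 with multiplicity 4.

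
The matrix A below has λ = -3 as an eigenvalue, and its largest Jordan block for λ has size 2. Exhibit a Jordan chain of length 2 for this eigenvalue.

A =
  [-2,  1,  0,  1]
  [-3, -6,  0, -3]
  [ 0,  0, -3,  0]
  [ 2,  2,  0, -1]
A Jordan chain for λ = -3 of length 2:
v_1 = (1, -3, 0, 2)ᵀ
v_2 = (1, 0, 0, 0)ᵀ

Let N = A − (-3)·I. We want v_2 with N^2 v_2 = 0 but N^1 v_2 ≠ 0; then v_{j-1} := N · v_j for j = 2, …, 2.

Pick v_2 = (1, 0, 0, 0)ᵀ.
Then v_1 = N · v_2 = (1, -3, 0, 2)ᵀ.

Sanity check: (A − (-3)·I) v_1 = (0, 0, 0, 0)ᵀ = 0. ✓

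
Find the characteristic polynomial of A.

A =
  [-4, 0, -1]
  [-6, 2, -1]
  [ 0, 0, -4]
x^3 + 6*x^2 - 32

Expanding det(x·I − A) (e.g. by cofactor expansion or by noting that A is similar to its Jordan form J, which has the same characteristic polynomial as A) gives
  χ_A(x) = x^3 + 6*x^2 - 32
which factors as (x - 2)*(x + 4)^2. The eigenvalues (with algebraic multiplicities) are λ = -4 with multiplicity 2, λ = 2 with multiplicity 1.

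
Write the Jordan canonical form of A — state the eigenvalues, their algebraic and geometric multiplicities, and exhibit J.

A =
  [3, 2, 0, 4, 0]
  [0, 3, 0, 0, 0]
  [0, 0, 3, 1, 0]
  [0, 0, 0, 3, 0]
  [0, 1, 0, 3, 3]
J_2(3) ⊕ J_2(3) ⊕ J_1(3)

The characteristic polynomial is
  det(x·I − A) = x^5 - 15*x^4 + 90*x^3 - 270*x^2 + 405*x - 243 = (x - 3)^5

Eigenvalues and multiplicities (the geometric multiplicity of λ is n − rank(A − λI), which equals the number of Jordan blocks for λ):
  λ = 3: algebraic multiplicity = 5, geometric multiplicity = 3

Determining the block sizes for each eigenvalue:
  λ = 3: with am = 5 and gm = 3, the partition is not yet determined (e.g. several partitions of 5 into 3 parts exist). Let N = A − (3)·I. Computing rank(N^1) = 2, rank(N^2) = 0; the number of blocks of size ≥ j is rank(N^{j−1}) − rank(N^j), giving [3, 2]. So we have 2 block(s) of size 2, 1 block(s) of size 1 → block sizes [2, 2, 1]

Assembling the blocks gives a Jordan form
J =
  [3, 1, 0, 0, 0]
  [0, 3, 0, 0, 0]
  [0, 0, 3, 1, 0]
  [0, 0, 0, 3, 0]
  [0, 0, 0, 0, 3]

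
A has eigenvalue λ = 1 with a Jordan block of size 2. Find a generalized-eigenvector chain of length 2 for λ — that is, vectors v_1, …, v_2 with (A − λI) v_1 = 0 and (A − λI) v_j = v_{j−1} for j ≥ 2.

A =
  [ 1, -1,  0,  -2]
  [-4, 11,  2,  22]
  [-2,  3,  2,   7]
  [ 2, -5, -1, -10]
A Jordan chain for λ = 1 of length 2:
v_1 = (0, -4, -2, 2)ᵀ
v_2 = (1, 0, 0, 0)ᵀ

Let N = A − (1)·I. We want v_2 with N^2 v_2 = 0 but N^1 v_2 ≠ 0; then v_{j-1} := N · v_j for j = 2, …, 2.

Pick v_2 = (1, 0, 0, 0)ᵀ.
Then v_1 = N · v_2 = (0, -4, -2, 2)ᵀ.

Sanity check: (A − (1)·I) v_1 = (0, 0, 0, 0)ᵀ = 0. ✓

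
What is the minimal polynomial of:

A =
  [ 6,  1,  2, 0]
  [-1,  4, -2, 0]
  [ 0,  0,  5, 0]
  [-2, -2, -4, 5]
x^2 - 10*x + 25

The characteristic polynomial is χ_A(x) = (x - 5)^4, so the eigenvalues are known. The minimal polynomial is
  m_A(x) = Π_λ (x − λ)^{k_λ}
where k_λ is the size of the *largest* Jordan block for λ (equivalently, the smallest k with (A − λI)^k v = 0 for every generalised eigenvector v of λ).

  λ = 5: largest Jordan block has size 2, contributing (x − 5)^2

So m_A(x) = (x - 5)^2 = x^2 - 10*x + 25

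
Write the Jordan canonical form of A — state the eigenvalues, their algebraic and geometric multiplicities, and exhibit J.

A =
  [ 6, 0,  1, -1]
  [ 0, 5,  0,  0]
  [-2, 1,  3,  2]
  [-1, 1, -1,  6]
J_2(5) ⊕ J_2(5)

The characteristic polynomial is
  det(x·I − A) = x^4 - 20*x^3 + 150*x^2 - 500*x + 625 = (x - 5)^4

Eigenvalues and multiplicities (the geometric multiplicity of λ is n − rank(A − λI), which equals the number of Jordan blocks for λ):
  λ = 5: algebraic multiplicity = 4, geometric multiplicity = 2

Determining the block sizes for each eigenvalue:
  λ = 5: with am = 4 and gm = 2, the partition is not yet determined (e.g. several partitions of 4 into 2 parts exist). Let N = A − (5)·I. Computing rank(N^1) = 2, rank(N^2) = 0; the number of blocks of size ≥ j is rank(N^{j−1}) − rank(N^j), giving [2, 2]. So we have 2 block(s) of size 2 → block sizes [2, 2]

Assembling the blocks gives a Jordan form
J =
  [5, 1, 0, 0]
  [0, 5, 0, 0]
  [0, 0, 5, 1]
  [0, 0, 0, 5]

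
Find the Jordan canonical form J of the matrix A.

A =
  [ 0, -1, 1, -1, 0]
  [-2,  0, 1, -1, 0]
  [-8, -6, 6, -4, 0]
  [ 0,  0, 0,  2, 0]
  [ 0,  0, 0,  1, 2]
J_3(2) ⊕ J_2(2)

The characteristic polynomial is
  det(x·I − A) = x^5 - 10*x^4 + 40*x^3 - 80*x^2 + 80*x - 32 = (x - 2)^5

Eigenvalues and multiplicities (the geometric multiplicity of λ is n − rank(A − λI), which equals the number of Jordan blocks for λ):
  λ = 2: algebraic multiplicity = 5, geometric multiplicity = 2

Determining the block sizes for each eigenvalue:
  λ = 2: with am = 5 and gm = 2, the partition is not yet determined (e.g. several partitions of 5 into 2 parts exist). Let N = A − (2)·I. Computing rank(N^1) = 3, rank(N^2) = 1, rank(N^3) = 0; the number of blocks of size ≥ j is rank(N^{j−1}) − rank(N^j), giving [2, 2, 1]. So we have 1 block(s) of size 3, 1 block(s) of size 2 → block sizes [3, 2]

Assembling the blocks gives a Jordan form
J =
  [2, 1, 0, 0, 0]
  [0, 2, 1, 0, 0]
  [0, 0, 2, 0, 0]
  [0, 0, 0, 2, 1]
  [0, 0, 0, 0, 2]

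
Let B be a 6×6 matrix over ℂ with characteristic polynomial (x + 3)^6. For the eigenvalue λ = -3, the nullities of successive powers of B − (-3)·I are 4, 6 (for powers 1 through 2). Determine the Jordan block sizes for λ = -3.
Block sizes for λ = -3: [2, 2, 1, 1]

From the dimensions of kernels of powers, the number of Jordan blocks of size at least j is d_j − d_{j−1} where d_j = dim ker(N^j) (with d_0 = 0). Computing the differences gives [4, 2].
The number of blocks of size exactly k is (#blocks of size ≥ k) − (#blocks of size ≥ k + 1), so the partition is: 2 block(s) of size 1, 2 block(s) of size 2.
In nonincreasing order the block sizes are [2, 2, 1, 1].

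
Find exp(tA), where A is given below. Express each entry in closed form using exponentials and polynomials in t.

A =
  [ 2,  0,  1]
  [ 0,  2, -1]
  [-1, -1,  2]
e^{tA} =
  [-t^2*exp(2*t)/2 + exp(2*t), -t^2*exp(2*t)/2, t*exp(2*t)]
  [t^2*exp(2*t)/2, t^2*exp(2*t)/2 + exp(2*t), -t*exp(2*t)]
  [-t*exp(2*t), -t*exp(2*t), exp(2*t)]

Strategy: write A = P · J · P⁻¹ where J is a Jordan canonical form, so e^{tA} = P · e^{tJ} · P⁻¹, and e^{tJ} can be computed block-by-block.

A has Jordan form
J =
  [2, 1, 0]
  [0, 2, 1]
  [0, 0, 2]
(up to reordering of blocks).

Per-block formulas:
  For a 3×3 Jordan block J_3(2): exp(t · J_3(2)) = e^(2t)·(I + t·N + (t^2/2)·N^2), where N is the 3×3 nilpotent shift.

After assembling e^{tJ} and conjugating by P, we get:

e^{tA} =
  [-t^2*exp(2*t)/2 + exp(2*t), -t^2*exp(2*t)/2, t*exp(2*t)]
  [t^2*exp(2*t)/2, t^2*exp(2*t)/2 + exp(2*t), -t*exp(2*t)]
  [-t*exp(2*t), -t*exp(2*t), exp(2*t)]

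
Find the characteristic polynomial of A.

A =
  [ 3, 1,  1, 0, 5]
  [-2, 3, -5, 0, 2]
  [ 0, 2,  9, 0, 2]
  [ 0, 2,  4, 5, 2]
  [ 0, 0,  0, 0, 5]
x^5 - 25*x^4 + 250*x^3 - 1250*x^2 + 3125*x - 3125

Expanding det(x·I − A) (e.g. by cofactor expansion or by noting that A is similar to its Jordan form J, which has the same characteristic polynomial as A) gives
  χ_A(x) = x^5 - 25*x^4 + 250*x^3 - 1250*x^2 + 3125*x - 3125
which factors as (x - 5)^5. The eigenvalues (with algebraic multiplicities) are λ = 5 with multiplicity 5.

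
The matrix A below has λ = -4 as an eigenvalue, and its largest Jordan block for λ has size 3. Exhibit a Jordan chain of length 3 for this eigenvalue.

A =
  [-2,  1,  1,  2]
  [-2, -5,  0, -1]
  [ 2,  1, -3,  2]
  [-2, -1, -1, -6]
A Jordan chain for λ = -4 of length 3:
v_1 = (1, -1, 1, -1)ᵀ
v_2 = (1, 0, 1, -1)ᵀ
v_3 = (0, 0, 1, 0)ᵀ

Let N = A − (-4)·I. We want v_3 with N^3 v_3 = 0 but N^2 v_3 ≠ 0; then v_{j-1} := N · v_j for j = 3, …, 2.

Pick v_3 = (0, 0, 1, 0)ᵀ.
Then v_2 = N · v_3 = (1, 0, 1, -1)ᵀ.
Then v_1 = N · v_2 = (1, -1, 1, -1)ᵀ.

Sanity check: (A − (-4)·I) v_1 = (0, 0, 0, 0)ᵀ = 0. ✓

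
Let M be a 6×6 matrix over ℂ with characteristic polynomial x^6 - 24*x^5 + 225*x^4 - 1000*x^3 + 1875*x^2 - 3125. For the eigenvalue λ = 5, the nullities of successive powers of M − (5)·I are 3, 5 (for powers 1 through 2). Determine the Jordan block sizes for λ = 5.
Block sizes for λ = 5: [2, 2, 1]

From the dimensions of kernels of powers, the number of Jordan blocks of size at least j is d_j − d_{j−1} where d_j = dim ker(N^j) (with d_0 = 0). Computing the differences gives [3, 2].
The number of blocks of size exactly k is (#blocks of size ≥ k) − (#blocks of size ≥ k + 1), so the partition is: 1 block(s) of size 1, 2 block(s) of size 2.
In nonincreasing order the block sizes are [2, 2, 1].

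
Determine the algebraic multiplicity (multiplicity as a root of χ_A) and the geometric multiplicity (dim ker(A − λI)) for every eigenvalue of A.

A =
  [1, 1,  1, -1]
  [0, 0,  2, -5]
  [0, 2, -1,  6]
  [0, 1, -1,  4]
λ = 1: alg = 4, geom = 2

Step 1 — factor the characteristic polynomial to read off the algebraic multiplicities:
  χ_A(x) = (x - 1)^4

Step 2 — compute geometric multiplicities via the rank-nullity identity g(λ) = n − rank(A − λI):
  rank(A − (1)·I) = 2, so dim ker(A − (1)·I) = n − 2 = 2

Summary:
  λ = 1: algebraic multiplicity = 4, geometric multiplicity = 2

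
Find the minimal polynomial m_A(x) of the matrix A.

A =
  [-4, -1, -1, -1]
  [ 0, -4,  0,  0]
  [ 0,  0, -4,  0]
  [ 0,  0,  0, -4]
x^2 + 8*x + 16

The characteristic polynomial is χ_A(x) = (x + 4)^4, so the eigenvalues are known. The minimal polynomial is
  m_A(x) = Π_λ (x − λ)^{k_λ}
where k_λ is the size of the *largest* Jordan block for λ (equivalently, the smallest k with (A − λI)^k v = 0 for every generalised eigenvector v of λ).

  λ = -4: largest Jordan block has size 2, contributing (x + 4)^2

So m_A(x) = (x + 4)^2 = x^2 + 8*x + 16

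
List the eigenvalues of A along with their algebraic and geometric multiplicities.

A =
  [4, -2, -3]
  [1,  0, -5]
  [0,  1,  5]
λ = 3: alg = 3, geom = 1

Step 1 — factor the characteristic polynomial to read off the algebraic multiplicities:
  χ_A(x) = (x - 3)^3

Step 2 — compute geometric multiplicities via the rank-nullity identity g(λ) = n − rank(A − λI):
  rank(A − (3)·I) = 2, so dim ker(A − (3)·I) = n − 2 = 1

Summary:
  λ = 3: algebraic multiplicity = 3, geometric multiplicity = 1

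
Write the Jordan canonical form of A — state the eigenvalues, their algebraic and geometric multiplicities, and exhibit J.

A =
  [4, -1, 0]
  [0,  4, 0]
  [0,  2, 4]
J_2(4) ⊕ J_1(4)

The characteristic polynomial is
  det(x·I − A) = x^3 - 12*x^2 + 48*x - 64 = (x - 4)^3

Eigenvalues and multiplicities (the geometric multiplicity of λ is n − rank(A − λI), which equals the number of Jordan blocks for λ):
  λ = 4: algebraic multiplicity = 3, geometric multiplicity = 2

Determining the block sizes for each eigenvalue:
  λ = 4: 2 blocks summing to 3 forces exactly one block of size 2 and the rest size 1 → block sizes [2, 1]

Assembling the blocks gives a Jordan form
J =
  [4, 1, 0]
  [0, 4, 0]
  [0, 0, 4]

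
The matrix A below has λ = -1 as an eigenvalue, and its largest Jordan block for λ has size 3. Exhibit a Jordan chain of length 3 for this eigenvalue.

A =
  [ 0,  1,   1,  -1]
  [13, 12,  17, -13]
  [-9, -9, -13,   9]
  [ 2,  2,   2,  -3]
A Jordan chain for λ = -1 of length 3:
v_1 = (3, 3, 0, 6)ᵀ
v_2 = (1, 13, -9, 2)ᵀ
v_3 = (1, 0, 0, 0)ᵀ

Let N = A − (-1)·I. We want v_3 with N^3 v_3 = 0 but N^2 v_3 ≠ 0; then v_{j-1} := N · v_j for j = 3, …, 2.

Pick v_3 = (1, 0, 0, 0)ᵀ.
Then v_2 = N · v_3 = (1, 13, -9, 2)ᵀ.
Then v_1 = N · v_2 = (3, 3, 0, 6)ᵀ.

Sanity check: (A − (-1)·I) v_1 = (0, 0, 0, 0)ᵀ = 0. ✓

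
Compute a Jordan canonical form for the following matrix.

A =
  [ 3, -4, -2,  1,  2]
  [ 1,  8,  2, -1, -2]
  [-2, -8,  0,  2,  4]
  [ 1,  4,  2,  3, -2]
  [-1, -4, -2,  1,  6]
J_2(4) ⊕ J_1(4) ⊕ J_1(4) ⊕ J_1(4)

The characteristic polynomial is
  det(x·I − A) = x^5 - 20*x^4 + 160*x^3 - 640*x^2 + 1280*x - 1024 = (x - 4)^5

Eigenvalues and multiplicities (the geometric multiplicity of λ is n − rank(A − λI), which equals the number of Jordan blocks for λ):
  λ = 4: algebraic multiplicity = 5, geometric multiplicity = 4

Determining the block sizes for each eigenvalue:
  λ = 4: 4 blocks summing to 5 forces exactly one block of size 2 and the rest size 1 → block sizes [2, 1, 1, 1]

Assembling the blocks gives a Jordan form
J =
  [4, 1, 0, 0, 0]
  [0, 4, 0, 0, 0]
  [0, 0, 4, 0, 0]
  [0, 0, 0, 4, 0]
  [0, 0, 0, 0, 4]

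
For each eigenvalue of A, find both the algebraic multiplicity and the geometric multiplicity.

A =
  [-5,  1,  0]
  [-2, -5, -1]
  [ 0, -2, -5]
λ = -5: alg = 3, geom = 1

Step 1 — factor the characteristic polynomial to read off the algebraic multiplicities:
  χ_A(x) = (x + 5)^3

Step 2 — compute geometric multiplicities via the rank-nullity identity g(λ) = n − rank(A − λI):
  rank(A − (-5)·I) = 2, so dim ker(A − (-5)·I) = n − 2 = 1

Summary:
  λ = -5: algebraic multiplicity = 3, geometric multiplicity = 1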